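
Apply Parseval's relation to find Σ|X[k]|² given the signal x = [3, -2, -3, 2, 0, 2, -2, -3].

Parseval: Σ|x[n]|² = (1/N)Σ|X[k]|², so Σ|X[k]|² = N·Σ|x[n]|² = 8·43.0000

Σ|X[k]|² = N·Σ|x[n]|² = 8·43.0000 = 344.0000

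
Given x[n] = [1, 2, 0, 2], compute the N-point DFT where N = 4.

X[k] = Σ(n=0 to 3) x[n] · ω_4^(nk)
where ω_4 = e^(-2πi/4)

Computing each X[k]:
X[0] = 5
X[1] = 1
X[2] = -3
X[3] = 1

X = [5, 1, -3, 1]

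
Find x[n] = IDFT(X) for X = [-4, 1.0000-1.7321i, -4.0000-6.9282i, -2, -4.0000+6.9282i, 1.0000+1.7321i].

x[n] = (1/6) Σ(k=0 to 5) X[k] · e^(2πikn/6)

Computing each x[n]:
x[0] = -2
x[1] = 3
x[2] = -2
x[3] = -2
x[4] = 1
x[5] = -2

x = [-2, 3, -2, -2, 1, -2]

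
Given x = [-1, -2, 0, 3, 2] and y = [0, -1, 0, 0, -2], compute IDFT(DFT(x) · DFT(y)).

(x ⊛ y)[n] = Σ(m=0 to 4) x[m] · y[(n-m) mod 5]

Computing each output sample:
(x ⊛ y)[0] = 2
(x ⊛ y)[1] = 1
(x ⊛ y)[2] = -4
(x ⊛ y)[3] = -4
(x ⊛ y)[4] = -1

x ⊛ y = [2, 1, -4, -4, -1]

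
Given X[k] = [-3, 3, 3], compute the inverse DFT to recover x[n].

x[n] = (1/3) Σ(k=0 to 2) X[k] · e^(2πikn/3)

Computing each x[n]:
x[0] = 1
x[1] = -2
x[2] = -2

x = [1, -2, -2]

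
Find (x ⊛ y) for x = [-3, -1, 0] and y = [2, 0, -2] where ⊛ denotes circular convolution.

(x ⊛ y)[n] = Σ(m=0 to 2) x[m] · y[(n-m) mod 3]

Computing each output sample:
(x ⊛ y)[0] = -4
(x ⊛ y)[1] = -2
(x ⊛ y)[2] = 6

x ⊛ y = [-4, -2, 6]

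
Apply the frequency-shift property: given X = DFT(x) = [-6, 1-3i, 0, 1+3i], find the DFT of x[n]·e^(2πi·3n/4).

Modulation property: DFT(ω_4^(-3n)·x[n]) = X[(k-3) mod 4], so circularly shift X by 3 positions.

X[k-3] = [1-3i, 0, 1+3i, -6]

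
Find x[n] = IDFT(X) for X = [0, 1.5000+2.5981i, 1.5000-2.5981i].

x[n] = (1/3) Σ(k=0 to 2) X[k] · e^(2πikn/3)

Computing each x[n]:
x[0] = 1
x[1] = -2
x[2] = 1

x = [1, -2, 1]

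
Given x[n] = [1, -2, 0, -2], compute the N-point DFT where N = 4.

X[k] = Σ(n=0 to 3) x[n] · ω_4^(nk)
where ω_4 = e^(-2πi/4)

Computing each X[k]:
X[0] = -3
X[1] = 1
X[2] = 5
X[3] = 1

X = [-3, 1, 5, 1]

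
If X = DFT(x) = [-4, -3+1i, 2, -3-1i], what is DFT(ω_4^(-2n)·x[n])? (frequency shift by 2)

Modulation property: DFT(ω_4^(-2n)·x[n]) = X[(k-2) mod 4], so circularly shift X by 2 positions.

X[k-2] = [2, -3-1i, -4, -3+1i]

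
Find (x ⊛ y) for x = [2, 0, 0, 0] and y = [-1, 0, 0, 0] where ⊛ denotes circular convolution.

(x ⊛ y)[n] = Σ(m=0 to 3) x[m] · y[(n-m) mod 4]

Computing each output sample:
(x ⊛ y)[0] = -2
(x ⊛ y)[1] = 0
(x ⊛ y)[2] = 0
(x ⊛ y)[3] = 0

x ⊛ y = [-2, 0, 0, 0]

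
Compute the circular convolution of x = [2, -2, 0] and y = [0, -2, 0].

(x ⊛ y)[n] = Σ(m=0 to 2) x[m] · y[(n-m) mod 3]

Computing each output sample:
(x ⊛ y)[0] = 0
(x ⊛ y)[1] = -4
(x ⊛ y)[2] = 4

x ⊛ y = [0, -4, 4]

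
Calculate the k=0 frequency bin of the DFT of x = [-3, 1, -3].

X[0] = Σ(n=0 to 2) x[n] · ω_3^0 = Σ x[n]
= (-3) + (1) + (-3)

X[0] = -5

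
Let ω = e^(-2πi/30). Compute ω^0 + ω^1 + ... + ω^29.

Sum of all nth roots of unity equals 0 for n > 1 (geometric series with r ≠ 1).

0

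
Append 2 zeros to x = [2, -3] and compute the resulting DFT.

Original 2-point DFT: [-1, 5]
Zero-padded 4-point DFT provides frequency interpolation.

DFT_4([x, 0, ...]) = [-1, 2+3i, 5, 2-3i]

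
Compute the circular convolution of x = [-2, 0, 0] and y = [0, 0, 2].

(x ⊛ y)[n] = Σ(m=0 to 2) x[m] · y[(n-m) mod 3]

Computing each output sample:
(x ⊛ y)[0] = 0
(x ⊛ y)[1] = 0
(x ⊛ y)[2] = -4

x ⊛ y = [0, 0, -4]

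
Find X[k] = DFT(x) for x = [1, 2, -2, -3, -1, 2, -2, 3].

X[k] = Σ(n=0 to 7) x[n] · ω_8^(nk)
where ω_8 = e^(-2πi/8)

Computing each X[k]:
X[0] = 0
X[1] = 6.2426+4.2426i
X[2] = 4-4i
X[3] = -2.2426+4.2426i
X[4] = -8
X[5] = -2.2426-4.2426i
X[6] = 4+4i
X[7] = 6.2426-4.2426i

X = [0, 6.2426+4.2426i, 4-4i, -2.2426+4.2426i, -8, -2.2426-4.2426i, 4+4i, 6.2426-4.2426i]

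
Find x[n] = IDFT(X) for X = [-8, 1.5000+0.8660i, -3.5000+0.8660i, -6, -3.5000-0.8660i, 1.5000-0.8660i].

x[n] = (1/6) Σ(k=0 to 5) X[k] · e^(2πikn/6)

Computing each x[n]:
x[0] = -3
x[1] = 0
x[2] = -2
x[3] = -2
x[4] = -2
x[5] = 1

x = [-3, 0, -2, -2, -2, 1]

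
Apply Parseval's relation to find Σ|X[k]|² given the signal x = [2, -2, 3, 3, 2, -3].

Parseval: Σ|x[n]|² = (1/N)Σ|X[k]|², so Σ|X[k]|² = N·Σ|x[n]|² = 6·39.0000

Σ|X[k]|² = N·Σ|x[n]|² = 6·39.0000 = 234.0000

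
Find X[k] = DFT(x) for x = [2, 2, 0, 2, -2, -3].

X[k] = Σ(n=0 to 5) x[n] · ω_6^(nk)
where ω_6 = e^(-2πi/6)

Computing each X[k]:
X[0] = 1
X[1] = 0.5000-6.0622i
X[2] = 5.5000-2.5981i
X[3] = -1
X[4] = 5.5000+2.5981i
X[5] = 0.5000+6.0622i

X = [1, 0.5000-6.0622i, 5.5000-2.5981i, -1, 5.5000+2.5981i, 0.5000+6.0622i]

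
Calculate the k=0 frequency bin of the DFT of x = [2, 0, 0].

X[0] = Σ(n=0 to 2) x[n] · ω_3^0 = Σ x[n]
= (2) + (0) + (0)

X[0] = 2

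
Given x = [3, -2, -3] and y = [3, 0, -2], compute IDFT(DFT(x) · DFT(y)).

(x ⊛ y)[n] = Σ(m=0 to 2) x[m] · y[(n-m) mod 3]

Computing each output sample:
(x ⊛ y)[0] = 13
(x ⊛ y)[1] = 0
(x ⊛ y)[2] = -15

x ⊛ y = [13, 0, -15]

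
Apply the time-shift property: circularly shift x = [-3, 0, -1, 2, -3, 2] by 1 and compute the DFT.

Time shift by 1: X_shifted[k] = ω_6^(1k) · X[k]
Shifted x = [2, -3, 0, -1, 2, -3]

DFT(x[n-1]) = [-3, -1.0000+1.7321i, 3.0000-1.7321i, 11, 3.0000+1.7321i, -1.0000-1.7321i]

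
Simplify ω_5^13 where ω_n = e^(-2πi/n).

Since ω_5^5 = 1, powers reduce modulo 5.
13 mod 5 = 3
So ω_5^13 = ω_5^3 = e^(-2πi·3/5)

ω_5^13 = ω_5^3 = -0.8090+0.5878i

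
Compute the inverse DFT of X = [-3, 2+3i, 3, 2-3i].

x[n] = (1/4) Σ(k=0 to 3) X[k] · e^(2πikn/4)

Computing each x[n]:
x[0] = 1
x[1] = -3
x[2] = -1
x[3] = 0

x = [1, -3, -1, 0]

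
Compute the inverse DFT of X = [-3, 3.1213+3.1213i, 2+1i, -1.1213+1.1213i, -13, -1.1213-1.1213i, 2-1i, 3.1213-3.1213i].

x[n] = (1/8) Σ(k=0 to 7) X[k] · e^(2πikn/8)

Computing each x[n]:
x[0] = -1
x[1] = 1
x[2] = -3
x[3] = 0
x[4] = -2
x[5] = 1
x[6] = -2
x[7] = 3

x = [-1, 1, -3, 0, -2, 1, -2, 3]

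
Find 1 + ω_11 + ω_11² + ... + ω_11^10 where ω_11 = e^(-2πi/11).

Sum of all nth roots of unity equals 0 for n > 1 (geometric series with r ≠ 1).

0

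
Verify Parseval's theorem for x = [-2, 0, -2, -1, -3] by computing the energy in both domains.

Time domain:
Σ|x[n]|² = |-2|² + |0|² + |-2|² + |-1|² + |-3|² = 18.0000

Frequency domain:
(1/5)Σ|X[k]|² = (1/5)(|-8|² + |-0.5000-2.2654i|² + |-0.5000-2.7144i|² + |-0.5000+2.7144i|² + |-0.5000+2.2654i|²) = (1/5)·90.0000 = 18.0000

Both sides agree, confirming Parseval's theorem.

Σ|x[n]|² = (1/N)Σ|X[k]|² = 18.0000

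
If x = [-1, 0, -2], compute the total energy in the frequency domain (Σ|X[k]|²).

Parseval: Σ|x[n]|² = (1/N)Σ|X[k]|², so Σ|X[k]|² = N·Σ|x[n]|² = 3·5.0000

Σ|X[k]|² = N·Σ|x[n]|² = 3·5.0000 = 15.0000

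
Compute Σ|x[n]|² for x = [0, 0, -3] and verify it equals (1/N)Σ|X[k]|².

Time domain:
Σ|x[n]|² = |0|² + |0|² + |-3|² = 9.0000

Frequency domain:
(1/3)Σ|X[k]|² = (1/3)(|-3|² + |1.5000-2.5981i|² + |1.5000+2.5981i|²) = (1/3)·27.0000 = 9.0000

Both sides agree, confirming Parseval's theorem.

Σ|x[n]|² = (1/N)Σ|X[k]|² = 9.0000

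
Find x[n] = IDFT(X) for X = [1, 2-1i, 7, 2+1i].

x[n] = (1/4) Σ(k=0 to 3) X[k] · e^(2πikn/4)

Computing each x[n]:
x[0] = 3
x[1] = -1
x[2] = 1
x[3] = -2

x = [3, -1, 1, -2]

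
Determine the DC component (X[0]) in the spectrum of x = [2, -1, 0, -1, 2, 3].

X[0] = Σ(n=0 to 5) x[n] · ω_6^0 = Σ x[n]
= (2) + (-1) + (0) + (-1) + (2) + (3)

X[0] = 5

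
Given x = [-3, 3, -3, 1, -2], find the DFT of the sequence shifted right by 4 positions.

Time shift by 4: X_shifted[k] = ω_5^(4k) · X[k]
Shifted x = [3, -3, 1, -2, -3]

DFT(x[n-4]) = [-4, 1.9549-1.7634i, 7.5451+2.8532i, 7.5451-2.8532i, 1.9549+1.7634i]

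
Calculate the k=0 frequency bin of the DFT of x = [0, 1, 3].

X[0] = Σ(n=0 to 2) x[n] · ω_3^0 = Σ x[n]
= (0) + (1) + (3)

X[0] = 4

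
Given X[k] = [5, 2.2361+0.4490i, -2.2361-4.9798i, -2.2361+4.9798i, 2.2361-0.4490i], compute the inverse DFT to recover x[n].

x[n] = (1/5) Σ(k=0 to 4) X[k] · e^(2πikn/5)

Computing each x[n]:
x[0] = 1
x[1] = 3
x[2] = -2
x[3] = 2
x[4] = 1

x = [1, 3, -2, 2, 1]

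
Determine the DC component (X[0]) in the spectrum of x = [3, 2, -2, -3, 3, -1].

X[0] = Σ(n=0 to 5) x[n] · ω_6^0 = Σ x[n]
= (3) + (2) + (-2) + (-3) + (3) + (-1)

X[0] = 2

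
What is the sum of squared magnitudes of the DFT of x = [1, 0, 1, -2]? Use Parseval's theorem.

Parseval: Σ|x[n]|² = (1/N)Σ|X[k]|², so Σ|X[k]|² = N·Σ|x[n]|² = 4·6.0000

Σ|X[k]|² = N·Σ|x[n]|² = 4·6.0000 = 24.0000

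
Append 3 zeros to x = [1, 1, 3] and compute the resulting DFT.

Original 3-point DFT: [5, -1.0000+1.7321i, -1.0000-1.7321i]
Zero-padded 6-point DFT provides frequency interpolation.

DFT_6([x, 0, ...]) = [5, -3.4641i, -1.0000+1.7321i, 3, -1.0000-1.7321i, 3.4641i]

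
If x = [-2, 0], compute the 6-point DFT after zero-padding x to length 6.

Original 2-point DFT: [-2, -2]
Zero-padded 6-point DFT provides frequency interpolation.

DFT_6([x, 0, ...]) = [-2, -2, -2, -2, -2, -2]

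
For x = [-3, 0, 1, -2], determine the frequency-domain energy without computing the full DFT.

Parseval: Σ|x[n]|² = (1/N)Σ|X[k]|², so Σ|X[k]|² = N·Σ|x[n]|² = 4·14.0000

Σ|X[k]|² = N·Σ|x[n]|² = 4·14.0000 = 56.0000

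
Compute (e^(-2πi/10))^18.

Since ω_10^10 = 1, powers reduce modulo 10.
18 mod 10 = 8
So ω_10^18 = ω_10^8 = e^(-2πi·8/10)

ω_10^18 = ω_10^8 = 0.3090+0.9511i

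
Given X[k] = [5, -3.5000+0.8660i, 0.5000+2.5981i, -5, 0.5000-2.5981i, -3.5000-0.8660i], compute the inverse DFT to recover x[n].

x[n] = (1/6) Σ(k=0 to 5) X[k] · e^(2πikn/6)

Computing each x[n]:
x[0] = -1
x[1] = 0
x[2] = 1
x[3] = 3
x[4] = 0
x[5] = 2

x = [-1, 0, 1, 3, 0, 2]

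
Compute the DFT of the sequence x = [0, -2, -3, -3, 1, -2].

X[k] = Σ(n=0 to 5) x[n] · ω_6^(nk)
where ω_6 = e^(-2πi/6)

Computing each X[k]:
X[0] = -9
X[1] = 2.0000+3.4641i
X[2] = -3.4641i
X[3] = 5
X[4] = 3.4641i
X[5] = 2.0000-3.4641i

X = [-9, 2.0000+3.4641i, -3.4641i, 5, 3.4641i, 2.0000-3.4641i]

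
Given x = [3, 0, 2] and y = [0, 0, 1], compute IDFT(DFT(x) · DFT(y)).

(x ⊛ y)[n] = Σ(m=0 to 2) x[m] · y[(n-m) mod 3]

Computing each output sample:
(x ⊛ y)[0] = 0
(x ⊛ y)[1] = 2
(x ⊛ y)[2] = 3

x ⊛ y = [0, 2, 3]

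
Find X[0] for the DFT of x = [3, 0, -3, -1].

X[0] = Σ(n=0 to 3) x[n] · ω_4^0 = Σ x[n]
= (3) + (0) + (-3) + (-1)

X[0] = -1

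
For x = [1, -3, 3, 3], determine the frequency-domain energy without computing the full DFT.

Parseval: Σ|x[n]|² = (1/N)Σ|X[k]|², so Σ|X[k]|² = N·Σ|x[n]|² = 4·28.0000

Σ|X[k]|² = N·Σ|x[n]|² = 4·28.0000 = 112.0000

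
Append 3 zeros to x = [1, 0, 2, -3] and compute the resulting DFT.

Original 4-point DFT: [0, -1-3i, 6, -1+3i]
Zero-padded 7-point DFT provides frequency interpolation.

DFT_7([x, 0, ...]) = [0, 3.2579-0.6482i, -2.6724-1.4777i, 2.9145+4.4884i, 2.9145-4.4884i, -2.6724+1.4777i, 3.2579+0.6482i]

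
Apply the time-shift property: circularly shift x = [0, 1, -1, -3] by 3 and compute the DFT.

Time shift by 3: X_shifted[k] = ω_4^(3k) · X[k]
Shifted x = [1, -1, -3, 0]

DFT(x[n-3]) = [-3, 4+1i, -1, 4-1i]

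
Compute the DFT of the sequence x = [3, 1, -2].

X[k] = Σ(n=0 to 2) x[n] · ω_3^(nk)
where ω_3 = e^(-2πi/3)

Computing each X[k]:
X[0] = 2
X[1] = 3.5000-2.5981i
X[2] = 3.5000+2.5981i

X = [2, 3.5000-2.5981i, 3.5000+2.5981i]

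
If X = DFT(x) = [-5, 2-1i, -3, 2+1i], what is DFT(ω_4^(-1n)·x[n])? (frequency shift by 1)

Modulation property: DFT(ω_4^(-1n)·x[n]) = X[(k-1) mod 4], so circularly shift X by 1 positions.

X[k-1] = [2+1i, -5, 2-1i, -3]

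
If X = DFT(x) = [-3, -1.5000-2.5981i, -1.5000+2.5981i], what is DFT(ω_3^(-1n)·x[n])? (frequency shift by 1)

Modulation property: DFT(ω_3^(-1n)·x[n]) = X[(k-1) mod 3], so circularly shift X by 1 positions.

X[k-1] = [-1.5000+2.5981i, -3, -1.5000-2.5981i]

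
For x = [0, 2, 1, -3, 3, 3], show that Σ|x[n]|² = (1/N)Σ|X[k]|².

Time domain:
Σ|x[n]|² = |0|² + |2|² + |1|² + |-3|² + |3|² + |3|² = 32.0000

Frequency domain:
(1/6)Σ|X[k]|² = (1/6)(|6|² + |3.5000+2.5981i|² + |-7.5000-0.8660i|² + |2|² + |-7.5000+0.8660i|² + |3.5000-2.5981i|²) = (1/6)·192.0000 = 32.0000

Both sides agree, confirming Parseval's theorem.

Σ|x[n]|² = (1/N)Σ|X[k]|² = 32.0000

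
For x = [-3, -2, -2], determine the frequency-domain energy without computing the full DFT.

Parseval: Σ|x[n]|² = (1/N)Σ|X[k]|², so Σ|X[k]|² = N·Σ|x[n]|² = 3·17.0000

Σ|X[k]|² = N·Σ|x[n]|² = 3·17.0000 = 51.0000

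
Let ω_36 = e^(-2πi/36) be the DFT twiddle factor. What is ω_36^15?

ω_36^15 = e^(-2πi·15/36)
= cos(-2π·15/36) + i·sin(-2π·15/36)
= cos(-30π/36) + i·sin(-30π/36)

ω_36^15 = cos(-30π/36) + i·sin(-30π/36) = -0.8660-0.5000i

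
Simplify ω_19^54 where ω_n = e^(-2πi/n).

Since ω_19^19 = 1, powers reduce modulo 19.
54 mod 19 = 16
So ω_19^54 = ω_19^16 = e^(-2πi·16/19)

ω_19^54 = ω_19^16 = 0.5469+0.8372i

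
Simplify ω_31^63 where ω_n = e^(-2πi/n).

Since ω_31^31 = 1, powers reduce modulo 31.
63 mod 31 = 1
So ω_31^63 = ω_31^1 = e^(-2πi·1/31)

ω_31^63 = ω_31^1 = 0.9795-0.2013i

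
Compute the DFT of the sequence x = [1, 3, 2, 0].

X[k] = Σ(n=0 to 3) x[n] · ω_4^(nk)
where ω_4 = e^(-2πi/4)

Computing each X[k]:
X[0] = 6
X[1] = -1-3i
X[2] = 0
X[3] = -1+3i

X = [6, -1-3i, 0, -1+3i]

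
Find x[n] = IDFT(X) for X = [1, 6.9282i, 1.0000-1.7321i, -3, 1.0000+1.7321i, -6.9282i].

x[n] = (1/6) Σ(k=0 to 5) X[k] · e^(2πikn/6)

Computing each x[n]:
x[0] = 0
x[1] = -1
x[2] = -3
x[3] = 1
x[4] = 2
x[5] = 2

x = [0, -1, -3, 1, 2, 2]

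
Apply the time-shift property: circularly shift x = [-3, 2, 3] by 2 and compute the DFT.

Time shift by 2: X_shifted[k] = ω_3^(2k) · X[k]
Shifted x = [2, 3, -3]

DFT(x[n-2]) = [2, 2.0000-5.1962i, 2.0000+5.1962i]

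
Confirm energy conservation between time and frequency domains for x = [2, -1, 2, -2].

Time domain:
Σ|x[n]|² = |2|² + |-1|² + |2|² + |-2|² = 13.0000

Frequency domain:
(1/4)Σ|X[k]|² = (1/4)(|1|² + |-1i|² + |7|² + |1i|²) = (1/4)·52.0000 = 13.0000

Both sides agree, confirming Parseval's theorem.

Σ|x[n]|² = (1/N)Σ|X[k]|² = 13.0000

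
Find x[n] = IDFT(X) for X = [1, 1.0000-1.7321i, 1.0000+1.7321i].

x[n] = (1/3) Σ(k=0 to 2) X[k] · e^(2πikn/3)

Computing each x[n]:
x[0] = 1
x[1] = 1
x[2] = -1

x = [1, 1, -1]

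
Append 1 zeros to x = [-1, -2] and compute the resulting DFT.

Original 2-point DFT: [-3, 1]
Zero-padded 3-point DFT provides frequency interpolation.

DFT_3([x, 0, ...]) = [-3, 1.7321i, -1.7321i]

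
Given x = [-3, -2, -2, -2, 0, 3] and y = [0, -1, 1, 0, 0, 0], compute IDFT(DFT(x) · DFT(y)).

(x ⊛ y)[n] = Σ(m=0 to 5) x[m] · y[(n-m) mod 6]

Computing each output sample:
(x ⊛ y)[0] = -3
(x ⊛ y)[1] = 6
(x ⊛ y)[2] = -1
(x ⊛ y)[3] = 0
(x ⊛ y)[4] = 0
(x ⊛ y)[5] = -2

x ⊛ y = [-3, 6, -1, 0, 0, -2]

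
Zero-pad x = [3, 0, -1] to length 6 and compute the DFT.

Original 3-point DFT: [2, 3.5000-0.8660i, 3.5000+0.8660i]
Zero-padded 6-point DFT provides frequency interpolation.

DFT_6([x, 0, ...]) = [2, 3.5000+0.8660i, 3.5000-0.8660i, 2, 3.5000+0.8660i, 3.5000-0.8660i]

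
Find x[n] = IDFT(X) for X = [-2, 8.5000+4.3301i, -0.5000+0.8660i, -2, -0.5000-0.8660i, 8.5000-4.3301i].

x[n] = (1/6) Σ(k=0 to 5) X[k] · e^(2πikn/6)

Computing each x[n]:
x[0] = 2
x[1] = 0
x[2] = -3
x[3] = -3
x[4] = -1
x[5] = 3

x = [2, 0, -3, -3, -1, 3]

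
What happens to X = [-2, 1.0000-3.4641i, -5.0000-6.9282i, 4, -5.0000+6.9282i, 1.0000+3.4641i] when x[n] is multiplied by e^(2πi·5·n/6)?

Modulation property: DFT(ω_6^(-5n)·x[n]) = X[(k-5) mod 6], so circularly shift X by 5 positions.

X[k-5] = [1.0000-3.4641i, -5.0000-6.9282i, 4, -5.0000+6.9282i, 1.0000+3.4641i, -2]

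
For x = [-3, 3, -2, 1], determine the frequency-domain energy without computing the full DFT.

Parseval: Σ|x[n]|² = (1/N)Σ|X[k]|², so Σ|X[k]|² = N·Σ|x[n]|² = 4·23.0000

Σ|X[k]|² = N·Σ|x[n]|² = 4·23.0000 = 92.0000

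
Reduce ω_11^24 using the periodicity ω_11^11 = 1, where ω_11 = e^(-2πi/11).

Since ω_11^11 = 1, powers reduce modulo 11.
24 mod 11 = 2
So ω_11^24 = ω_11^2 = e^(-2πi·2/11)

ω_11^24 = ω_11^2 = 0.4154-0.9096i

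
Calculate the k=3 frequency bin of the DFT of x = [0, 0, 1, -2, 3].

X[3] = Σ(n=0 to 4) x[n] · ω_5^(3n) where ω_5 = e^(-2πi/5)
= (0)·ω_5^0 + (0)·ω_5^3 + (1)·ω_5^6 + (-2)·ω_5^9 + (3)·ω_5^12

X[3] = -2.7361-4.6165i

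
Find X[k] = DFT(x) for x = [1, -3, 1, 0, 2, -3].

X[k] = Σ(n=0 to 5) x[n] · ω_6^(nk)
where ω_6 = e^(-2πi/6)

Computing each X[k]:
X[0] = -2
X[1] = -3.5000+0.8660i
X[2] = 2.5000-0.8660i
X[3] = 10
X[4] = 2.5000+0.8660i
X[5] = -3.5000-0.8660i

X = [-2, -3.5000+0.8660i, 2.5000-0.8660i, 10, 2.5000+0.8660i, -3.5000-0.8660i]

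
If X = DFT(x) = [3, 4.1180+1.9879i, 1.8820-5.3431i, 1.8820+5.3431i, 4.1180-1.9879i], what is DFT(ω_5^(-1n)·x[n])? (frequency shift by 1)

Modulation property: DFT(ω_5^(-1n)·x[n]) = X[(k-1) mod 5], so circularly shift X by 1 positions.

X[k-1] = [4.1180-1.9879i, 3, 4.1180+1.9879i, 1.8820-5.3431i, 1.8820+5.3431i]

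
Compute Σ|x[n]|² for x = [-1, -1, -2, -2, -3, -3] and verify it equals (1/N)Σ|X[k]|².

Time domain:
Σ|x[n]|² = |-1|² + |-1|² + |-2|² + |-2|² + |-3|² + |-3|² = 28.0000

Frequency domain:
(1/6)Σ|X[k]|² = (1/6)(|-12|² + |1.5000-2.5981i|² + |1.5000-0.8660i|² + |0|² + |1.5000+0.8660i|² + |1.5000+2.5981i|²) = (1/6)·168.0000 = 28.0000

Both sides agree, confirming Parseval's theorem.

Σ|x[n]|² = (1/N)Σ|X[k]|² = 28.0000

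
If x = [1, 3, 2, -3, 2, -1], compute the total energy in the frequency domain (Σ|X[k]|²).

Parseval: Σ|x[n]|² = (1/N)Σ|X[k]|², so Σ|X[k]|² = N·Σ|x[n]|² = 6·28.0000

Σ|X[k]|² = N·Σ|x[n]|² = 6·28.0000 = 168.0000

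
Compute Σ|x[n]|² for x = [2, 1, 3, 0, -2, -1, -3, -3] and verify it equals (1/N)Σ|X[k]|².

Time domain:
Σ|x[n]|² = |2|² + |1|² + |3|² + |0|² + |-2|² + |-1|² + |-3|² + |-3|² = 37.0000

Frequency domain:
(1/8)Σ|X[k]|² = (1/8)(|-3|² + |3.2929-9.5355i|² + |-3i|² + |4.7071+2.4645i|² + |3|² + |4.7071-2.4645i|² + |3i|² + |3.2929+9.5355i|²) = (1/8)·296.0000 = 37.0000

Both sides agree, confirming Parseval's theorem.

Σ|x[n]|² = (1/N)Σ|X[k]|² = 37.0000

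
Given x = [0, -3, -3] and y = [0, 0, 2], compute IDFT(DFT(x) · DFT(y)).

(x ⊛ y)[n] = Σ(m=0 to 2) x[m] · y[(n-m) mod 3]

Computing each output sample:
(x ⊛ y)[0] = -6
(x ⊛ y)[1] = -6
(x ⊛ y)[2] = 0

x ⊛ y = [-6, -6, 0]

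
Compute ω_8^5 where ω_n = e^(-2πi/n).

ω_8^5 = e^(-2πi·5/8)
= cos(-2π·5/8) + i·sin(-2π·5/8)
= cos(-10π/8) + i·sin(-10π/8)

ω_8^5 = cos(-10π/8) + i·sin(-10π/8) = -0.7071+0.7071i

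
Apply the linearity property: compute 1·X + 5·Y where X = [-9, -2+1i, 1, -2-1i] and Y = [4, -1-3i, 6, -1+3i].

By linearity: DFT(1x + 5y) = 1·DFT(x) + 5·DFT(y)
= 1·[-9, -2+1i, 1, -2-1i] + 5·[4, -1-3i, 6, -1+3i]

Computing element-wise:
Z[0] = 1·(-9) + 5·(4) = 11
Z[1] = 1·(-2+1i) + 5·(-1-3i) = -7-14i
Z[2] = 1·(1) + 5·(6) = 31
Z[3] = 1·(-2-1i) + 5·(-1+3i) = -7+14i

DFT(1x + 5y) = 1·X + 5·Y = [11, -7-14i, 31, -7+14i]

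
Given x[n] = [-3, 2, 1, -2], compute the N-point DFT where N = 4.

X[k] = Σ(n=0 to 3) x[n] · ω_4^(nk)
where ω_4 = e^(-2πi/4)

Computing each X[k]:
X[0] = -2
X[1] = -4-4i
X[2] = -2
X[3] = -4+4i

X = [-2, -4-4i, -2, -4+4i]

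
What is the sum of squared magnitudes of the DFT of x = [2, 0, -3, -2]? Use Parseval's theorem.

Parseval: Σ|x[n]|² = (1/N)Σ|X[k]|², so Σ|X[k]|² = N·Σ|x[n]|² = 4·17.0000

Σ|X[k]|² = N·Σ|x[n]|² = 4·17.0000 = 68.0000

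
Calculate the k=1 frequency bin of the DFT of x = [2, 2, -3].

X[1] = Σ(n=0 to 2) x[n] · ω_3^(1n) where ω_3 = e^(-2πi/3)
= (2)·ω_3^0 + (2)·ω_3^1 + (-3)·ω_3^2

X[1] = 2.5000-4.3301i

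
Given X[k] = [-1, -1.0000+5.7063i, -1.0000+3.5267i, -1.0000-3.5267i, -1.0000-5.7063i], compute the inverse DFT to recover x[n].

x[n] = (1/5) Σ(k=0 to 4) X[k] · e^(2πikn/5)

Computing each x[n]:
x[0] = -1
x[1] = -3
x[2] = 0
x[3] = 0
x[4] = 3

x = [-1, -3, 0, 0, 3]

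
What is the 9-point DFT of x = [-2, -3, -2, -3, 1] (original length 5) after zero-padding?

Original 5-point DFT: [-9, 1.4271+3.2164i, -1.9271+3.3022i, -1.9271-3.3022i, 1.4271-3.2164i]
Zero-padded 9-point DFT provides frequency interpolation.

DFT_9([x, 0, ...]) = [-9, -4.0851+6.1540i, 1.6245+1.6832i, -3, 0.9606+3.3234i, 0.9606-3.3234i, -3, 1.6245-1.6832i, -4.0851-6.1540i]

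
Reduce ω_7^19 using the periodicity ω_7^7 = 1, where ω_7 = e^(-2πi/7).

Since ω_7^7 = 1, powers reduce modulo 7.
19 mod 7 = 5
So ω_7^19 = ω_7^5 = e^(-2πi·5/7)

ω_7^19 = ω_7^5 = -0.2225+0.9749i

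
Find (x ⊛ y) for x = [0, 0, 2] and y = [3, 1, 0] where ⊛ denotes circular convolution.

(x ⊛ y)[n] = Σ(m=0 to 2) x[m] · y[(n-m) mod 3]

Computing each output sample:
(x ⊛ y)[0] = 2
(x ⊛ y)[1] = 0
(x ⊛ y)[2] = 6

x ⊛ y = [2, 0, 6]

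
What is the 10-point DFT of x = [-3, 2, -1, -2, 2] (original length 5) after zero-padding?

Original 5-point DFT: [-2, 0.6631-0.5878i, -7.1631+0.9511i, -7.1631-0.9511i, 0.6631+0.5878i]
Zero-padded 10-point DFT provides frequency interpolation.

DFT_10([x, 0, ...]) = [-2, -2.6910+0.5020i, 0.6631-0.5878i, -3.8090-5.5676i, -7.1631+0.9511i, -2, -7.1631-0.9511i, -3.8090+5.5676i, 0.6631+0.5878i, -2.6910-0.5020i]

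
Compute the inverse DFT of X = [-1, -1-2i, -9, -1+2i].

x[n] = (1/4) Σ(k=0 to 3) X[k] · e^(2πikn/4)

Computing each x[n]:
x[0] = -3
x[1] = 3
x[2] = -2
x[3] = 1

x = [-3, 3, -2, 1]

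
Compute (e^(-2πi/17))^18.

Since ω_17^17 = 1, powers reduce modulo 17.
18 mod 17 = 1
So ω_17^18 = ω_17^1 = e^(-2πi·1/17)

ω_17^18 = ω_17^1 = 0.9325-0.3612i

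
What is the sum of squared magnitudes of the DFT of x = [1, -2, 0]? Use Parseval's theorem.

Parseval: Σ|x[n]|² = (1/N)Σ|X[k]|², so Σ|X[k]|² = N·Σ|x[n]|² = 3·5.0000

Σ|X[k]|² = N·Σ|x[n]|² = 3·5.0000 = 15.0000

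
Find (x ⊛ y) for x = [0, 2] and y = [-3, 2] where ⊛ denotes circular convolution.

(x ⊛ y)[n] = Σ(m=0 to 1) x[m] · y[(n-m) mod 2]

Computing each output sample:
(x ⊛ y)[0] = 4
(x ⊛ y)[1] = -6

x ⊛ y = [4, -6]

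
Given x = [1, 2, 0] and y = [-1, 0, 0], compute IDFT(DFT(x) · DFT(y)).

(x ⊛ y)[n] = Σ(m=0 to 2) x[m] · y[(n-m) mod 3]

Computing each output sample:
(x ⊛ y)[0] = -1
(x ⊛ y)[1] = -2
(x ⊛ y)[2] = 0

x ⊛ y = [-1, -2, 0]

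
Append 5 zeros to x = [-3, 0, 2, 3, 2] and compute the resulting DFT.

Original 5-point DFT: [4, -6.4271+2.4899i, -3.0729+0.2245i, -3.0729-0.2245i, -6.4271-2.4899i]
Zero-padded 10-point DFT provides frequency interpolation.

DFT_10([x, 0, ...]) = [4, -4.9271-5.9309i, -6.4271+2.4899i, -1.5729+1.0368i, -3.0729+0.2245i, -2, -3.0729-0.2245i, -1.5729-1.0368i, -6.4271-2.4899i, -4.9271+5.9309i]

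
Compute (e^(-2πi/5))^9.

Since ω_5^5 = 1, powers reduce modulo 5.
9 mod 5 = 4
So ω_5^9 = ω_5^4 = e^(-2πi·4/5)

ω_5^9 = ω_5^4 = 0.3090+0.9511i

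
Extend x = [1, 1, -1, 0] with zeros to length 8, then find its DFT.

Original 4-point DFT: [1, 2-1i, -1, 2+1i]
Zero-padded 8-point DFT provides frequency interpolation.

DFT_8([x, 0, ...]) = [1, 1.7071+0.2929i, 2-1i, 0.2929-1.7071i, -1, 0.2929+1.7071i, 2+1i, 1.7071-0.2929i]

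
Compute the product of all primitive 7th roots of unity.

The primitive 7th roots of unity are ω_7^k for k coprime to 7: k ∈ {1, 2, 3, 4, 5, 6}
Their product equals the constant term of the cyclotomic polynomial Φ_7(x) up to sign.
For n ≥ 3, the product of all primitive nth roots of unity is 1. (For n=1 it is 1; for n=2 it is -1.)

1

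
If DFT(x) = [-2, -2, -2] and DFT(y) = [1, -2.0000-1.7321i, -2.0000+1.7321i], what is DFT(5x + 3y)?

By linearity: DFT(5x + 3y) = 5·DFT(x) + 3·DFT(y)
= 5·[-2, -2, -2] + 3·[1, -2.0000-1.7321i, -2.0000+1.7321i]

Computing element-wise:
Z[0] = 5·(-2) + 3·(1) = -7
Z[1] = 5·(-2) + 3·(-2.0000-1.7321i) = -16.0000-5.1963i
Z[2] = 5·(-2) + 3·(-2.0000+1.7321i) = -16.0000+5.1963i

DFT(5x + 3y) = 5·X + 3·Y = [-7, -16.0000-5.1963i, -16.0000+5.1963i]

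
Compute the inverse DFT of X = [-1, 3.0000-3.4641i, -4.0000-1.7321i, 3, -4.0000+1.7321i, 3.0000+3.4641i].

x[n] = (1/6) Σ(k=0 to 5) X[k] · e^(2πikn/6)

Computing each x[n]:
x[0] = 0
x[1] = 2
x[2] = 1
x[3] = -3
x[4] = 0
x[5] = -1

x = [0, 2, 1, -3, 0, -1]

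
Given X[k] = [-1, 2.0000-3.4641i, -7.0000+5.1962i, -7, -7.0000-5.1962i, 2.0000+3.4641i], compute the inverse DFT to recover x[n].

x[n] = (1/6) Σ(k=0 to 5) X[k] · e^(2πikn/6)

Computing each x[n]:
x[0] = -3
x[1] = 2
x[2] = 2
x[3] = -2
x[4] = -3
x[5] = 3

x = [-3, 2, 2, -2, -3, 3]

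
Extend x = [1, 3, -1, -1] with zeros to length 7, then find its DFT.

Original 4-point DFT: [2, 2-4i, -2, 2+4i]
Zero-padded 7-point DFT provides frequency interpolation.

DFT_7([x, 0, ...]) = [2, 3.9940-0.9367i, 0.6099-4.1405i, -2.1039-1.1086i, -2.1039+1.1086i, 0.6099+4.1405i, 3.9940+0.9367i]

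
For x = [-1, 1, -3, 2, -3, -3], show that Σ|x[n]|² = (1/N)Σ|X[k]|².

Time domain:
Σ|x[n]|² = |-1|² + |1|² + |-3|² + |2|² + |-3|² + |-3|² = 33.0000

Frequency domain:
(1/6)Σ|X[k]|² = (1/6)(|-7|² + |-1.0000-3.4641i|² + |5.0000-3.4641i|² + |-7|² + |5.0000+3.4641i|² + |-1.0000+3.4641i|²) = (1/6)·198.0000 = 33.0000

Both sides agree, confirming Parseval's theorem.

Σ|x[n]|² = (1/N)Σ|X[k]|² = 33.0000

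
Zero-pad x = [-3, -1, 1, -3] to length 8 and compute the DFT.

Original 4-point DFT: [-6, -4-2i, 2, -4+2i]
Zero-padded 8-point DFT provides frequency interpolation.

DFT_8([x, 0, ...]) = [-6, -1.5858+1.8284i, -4-2i, -4.4142+3.8284i, 2, -4.4142-3.8284i, -4+2i, -1.5858-1.8284i]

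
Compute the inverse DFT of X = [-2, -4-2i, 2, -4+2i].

x[n] = (1/4) Σ(k=0 to 3) X[k] · e^(2πikn/4)

Computing each x[n]:
x[0] = -2
x[1] = 0
x[2] = 2
x[3] = -2

x = [-2, 0, 2, -2]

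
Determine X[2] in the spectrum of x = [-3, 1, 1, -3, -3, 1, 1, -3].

X[2] = Σ(n=0 to 7) x[n] · ω_8^(2n) where ω_8 = e^(-2πi/8)
= (-3)·ω_8^0 + (1)·ω_8^2 + (1)·ω_8^4 + (-3)·ω_8^6 + (-3)·ω_8^8 + (1)·ω_8^10 + (1)·ω_8^12 + (-3)·ω_8^14

X[2] = -8-8i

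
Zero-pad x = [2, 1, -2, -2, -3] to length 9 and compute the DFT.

Original 5-point DFT: [-4, 4.6180-3.8042i, 2.3820-2.3511i, 2.3820+2.3511i, 4.6180+3.8042i]
Zero-padded 9-point DFT provides frequency interpolation.

DFT_9([x, 0, ...]) = [-4, 6.2378+4.0849i, 2.7549-3.9612i, 2, 0.0073-2.8500i, 0.0073+2.8500i, 2, 2.7549+3.9612i, 6.2378-4.0849i]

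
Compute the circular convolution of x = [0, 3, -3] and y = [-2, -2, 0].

(x ⊛ y)[n] = Σ(m=0 to 2) x[m] · y[(n-m) mod 3]

Computing each output sample:
(x ⊛ y)[0] = 6
(x ⊛ y)[1] = -6
(x ⊛ y)[2] = 0

x ⊛ y = [6, -6, 0]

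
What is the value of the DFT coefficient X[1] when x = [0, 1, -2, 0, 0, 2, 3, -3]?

X[1] = Σ(n=0 to 7) x[n] · ω_8^(1n) where ω_8 = e^(-2πi/8)
= (0)·ω_8^0 + (1)·ω_8^1 + (-2)·ω_8^2 + (0)·ω_8^3 + (0)·ω_8^4 + (2)·ω_8^5 + (3)·ω_8^6 + (-3)·ω_8^7

X[1] = -2.8284+3.5858i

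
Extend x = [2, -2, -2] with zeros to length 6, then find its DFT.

Original 3-point DFT: [-2, 4, 4]
Zero-padded 6-point DFT provides frequency interpolation.

DFT_6([x, 0, ...]) = [-2, 2.0000+3.4641i, 4, 2, 4, 2.0000-3.4641i]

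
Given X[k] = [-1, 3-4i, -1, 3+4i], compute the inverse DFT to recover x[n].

x[n] = (1/4) Σ(k=0 to 3) X[k] · e^(2πikn/4)

Computing each x[n]:
x[0] = 1
x[1] = 2
x[2] = -2
x[3] = -2

x = [1, 2, -2, -2]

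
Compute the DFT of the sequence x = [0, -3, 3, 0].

X[k] = Σ(n=0 to 3) x[n] · ω_4^(nk)
where ω_4 = e^(-2πi/4)

Computing each X[k]:
X[0] = 0
X[1] = -3+3i
X[2] = 6
X[3] = -3-3i

X = [0, -3+3i, 6, -3-3i]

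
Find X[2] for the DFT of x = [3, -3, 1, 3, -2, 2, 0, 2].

X[2] = Σ(n=0 to 7) x[n] · ω_8^(2n) where ω_8 = e^(-2πi/8)
= (3)·ω_8^0 + (-3)·ω_8^2 + (1)·ω_8^4 + (3)·ω_8^6 + (-2)·ω_8^8 + (2)·ω_8^10 + (0)·ω_8^12 + (2)·ω_8^14

X[2] = 6i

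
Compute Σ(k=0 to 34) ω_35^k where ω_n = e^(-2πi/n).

Sum of all nth roots of unity equals 0 for n > 1 (geometric series with r ≠ 1).

0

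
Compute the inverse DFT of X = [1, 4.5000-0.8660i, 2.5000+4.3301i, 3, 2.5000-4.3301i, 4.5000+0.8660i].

x[n] = (1/6) Σ(k=0 to 5) X[k] · e^(2πikn/6)

Computing each x[n]:
x[0] = 3
x[1] = -1
x[2] = 1
x[3] = -1
x[4] = -2
x[5] = 1

x = [3, -1, 1, -1, -2, 1]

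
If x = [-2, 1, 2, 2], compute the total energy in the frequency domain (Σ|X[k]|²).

Parseval: Σ|x[n]|² = (1/N)Σ|X[k]|², so Σ|X[k]|² = N·Σ|x[n]|² = 4·13.0000

Σ|X[k]|² = N·Σ|x[n]|² = 4·13.0000 = 52.0000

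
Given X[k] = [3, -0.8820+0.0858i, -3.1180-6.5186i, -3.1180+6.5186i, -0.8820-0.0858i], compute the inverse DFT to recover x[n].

x[n] = (1/5) Σ(k=0 to 4) X[k] · e^(2πikn/5)

Computing each x[n]:
x[0] = -1
x[1] = 3
x[2] = -2
x[3] = 3
x[4] = 0

x = [-1, 3, -2, 3, 0]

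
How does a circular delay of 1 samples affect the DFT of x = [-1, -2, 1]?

Time shift by 1: X_shifted[k] = ω_3^(1k) · X[k]
Shifted x = [1, -1, -2]

DFT(x[n-1]) = [-2, 2.5000-0.8660i, 2.5000+0.8660i]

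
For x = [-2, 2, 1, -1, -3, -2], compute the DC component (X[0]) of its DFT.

X[0] = Σ(n=0 to 5) x[n] · ω_6^0 = Σ x[n]
= (-2) + (2) + (1) + (-1) + (-3) + (-2)

X[0] = -5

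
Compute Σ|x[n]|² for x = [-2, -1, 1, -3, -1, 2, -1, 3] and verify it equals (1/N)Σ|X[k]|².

Time domain:
Σ|x[n]|² = |-2|² + |-1|² + |1|² + |-3|² + |-1|² + |2|² + |-1|² + |3|² = 30.0000

Frequency domain:
(1/8)Σ|X[k]|² = (1/8)(|-2|² + |1.1213+4.3640i|² + |-3-1i|² + |-3.1213+8.3640i|² + |-4|² + |-3.1213-8.3640i|² + |-3+1i|² + |1.1213-4.3640i|²) = (1/8)·240.0000 = 30.0000

Both sides agree, confirming Parseval's theorem.

Σ|x[n]|² = (1/N)Σ|X[k]|² = 30.0000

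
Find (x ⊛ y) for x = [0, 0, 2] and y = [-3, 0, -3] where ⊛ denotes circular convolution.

(x ⊛ y)[n] = Σ(m=0 to 2) x[m] · y[(n-m) mod 3]

Computing each output sample:
(x ⊛ y)[0] = 0
(x ⊛ y)[1] = -6
(x ⊛ y)[2] = -6

x ⊛ y = [0, -6, -6]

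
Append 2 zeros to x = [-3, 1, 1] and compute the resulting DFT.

Original 3-point DFT: [-1, -4, -4]
Zero-padded 5-point DFT provides frequency interpolation.

DFT_5([x, 0, ...]) = [-1, -3.5000-1.5388i, -3.5000+0.3633i, -3.5000-0.3633i, -3.5000+1.5388i]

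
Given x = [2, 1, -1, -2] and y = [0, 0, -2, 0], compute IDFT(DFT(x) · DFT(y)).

(x ⊛ y)[n] = Σ(m=0 to 3) x[m] · y[(n-m) mod 4]

Computing each output sample:
(x ⊛ y)[0] = 2
(x ⊛ y)[1] = 4
(x ⊛ y)[2] = -4
(x ⊛ y)[3] = -2

x ⊛ y = [2, 4, -4, -2]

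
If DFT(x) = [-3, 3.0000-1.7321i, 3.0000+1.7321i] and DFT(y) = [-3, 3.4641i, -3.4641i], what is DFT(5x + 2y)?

By linearity: DFT(5x + 2y) = 5·DFT(x) + 2·DFT(y)
= 5·[-3, 3.0000-1.7321i, 3.0000+1.7321i] + 2·[-3, 3.4641i, -3.4641i]

Computing element-wise:
Z[0] = 5·(-3) + 2·(-3) = -21
Z[1] = 5·(3.0000-1.7321i) + 2·(3.4641i) = 15.0000-1.7323i
Z[2] = 5·(3.0000+1.7321i) + 2·(-3.4641i) = 15.0000+1.7323i

DFT(5x + 2y) = 5·X + 2·Y = [-21, 15.0000-1.7323i, 15.0000+1.7323i]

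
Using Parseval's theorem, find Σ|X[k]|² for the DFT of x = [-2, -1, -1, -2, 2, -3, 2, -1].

Parseval: Σ|x[n]|² = (1/N)Σ|X[k]|², so Σ|X[k]|² = N·Σ|x[n]|² = 8·28.0000

Σ|X[k]|² = N·Σ|x[n]|² = 8·28.0000 = 224.0000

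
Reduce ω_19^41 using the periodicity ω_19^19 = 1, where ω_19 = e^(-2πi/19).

Since ω_19^19 = 1, powers reduce modulo 19.
41 mod 19 = 3
So ω_19^41 = ω_19^3 = e^(-2πi·3/19)

ω_19^41 = ω_19^3 = 0.5469-0.8372i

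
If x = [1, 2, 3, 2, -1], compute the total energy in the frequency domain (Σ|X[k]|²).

Parseval: Σ|x[n]|² = (1/N)Σ|X[k]|², so Σ|X[k]|² = N·Σ|x[n]|² = 5·19.0000

Σ|X[k]|² = N·Σ|x[n]|² = 5·19.0000 = 95.0000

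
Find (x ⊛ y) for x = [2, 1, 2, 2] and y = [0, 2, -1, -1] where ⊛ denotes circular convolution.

(x ⊛ y)[n] = Σ(m=0 to 3) x[m] · y[(n-m) mod 4]

Computing each output sample:
(x ⊛ y)[0] = 1
(x ⊛ y)[1] = 0
(x ⊛ y)[2] = -2
(x ⊛ y)[3] = 1

x ⊛ y = [1, 0, -2, 1]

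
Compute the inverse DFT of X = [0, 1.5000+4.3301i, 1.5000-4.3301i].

x[n] = (1/3) Σ(k=0 to 2) X[k] · e^(2πikn/3)

Computing each x[n]:
x[0] = 1
x[1] = -3
x[2] = 2

x = [1, -3, 2]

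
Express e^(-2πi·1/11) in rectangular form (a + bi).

ω_11^1 = e^(-2πi·1/11)
= cos(-2π·1/11) + i·sin(-2π·1/11)
= cos(-2π/11) + i·sin(-2π/11)

ω_11^1 = cos(-2π/11) + i·sin(-2π/11) = 0.8413-0.5406i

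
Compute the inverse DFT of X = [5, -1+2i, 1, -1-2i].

x[n] = (1/4) Σ(k=0 to 3) X[k] · e^(2πikn/4)

Computing each x[n]:
x[0] = 1
x[1] = 0
x[2] = 2
x[3] = 2

x = [1, 0, 2, 2]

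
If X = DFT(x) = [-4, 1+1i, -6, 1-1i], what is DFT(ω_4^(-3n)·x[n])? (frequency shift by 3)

Modulation property: DFT(ω_4^(-3n)·x[n]) = X[(k-3) mod 4], so circularly shift X by 3 positions.

X[k-3] = [1+1i, -6, 1-1i, -4]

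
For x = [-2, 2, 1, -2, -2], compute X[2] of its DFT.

X[2] = Σ(n=0 to 4) x[n] · ω_5^(2n) where ω_5 = e^(-2πi/5)
= (-2)·ω_5^0 + (2)·ω_5^2 + (1)·ω_5^4 + (-2)·ω_5^6 + (-2)·ω_5^8

X[2] = -2.3090+0.5020i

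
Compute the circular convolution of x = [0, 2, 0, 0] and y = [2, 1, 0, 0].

(x ⊛ y)[n] = Σ(m=0 to 3) x[m] · y[(n-m) mod 4]

Computing each output sample:
(x ⊛ y)[0] = 0
(x ⊛ y)[1] = 4
(x ⊛ y)[2] = 2
(x ⊛ y)[3] = 0

x ⊛ y = [0, 4, 2, 0]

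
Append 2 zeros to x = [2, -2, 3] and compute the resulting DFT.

Original 3-point DFT: [3, 1.5000+4.3301i, 1.5000-4.3301i]
Zero-padded 5-point DFT provides frequency interpolation.

DFT_5([x, 0, ...]) = [3, -1.0451+0.1388i, 4.5451+4.0287i, 4.5451-4.0287i, -1.0451-0.1388i]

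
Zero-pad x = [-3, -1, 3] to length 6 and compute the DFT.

Original 3-point DFT: [-1, -4.0000+3.4641i, -4.0000-3.4641i]
Zero-padded 6-point DFT provides frequency interpolation.

DFT_6([x, 0, ...]) = [-1, -5.0000-1.7321i, -4.0000+3.4641i, 1, -4.0000-3.4641i, -5.0000+1.7321i]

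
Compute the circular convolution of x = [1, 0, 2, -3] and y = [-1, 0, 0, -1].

(x ⊛ y)[n] = Σ(m=0 to 3) x[m] · y[(n-m) mod 4]

Computing each output sample:
(x ⊛ y)[0] = -1
(x ⊛ y)[1] = -2
(x ⊛ y)[2] = 1
(x ⊛ y)[3] = 2

x ⊛ y = [-1, -2, 1, 2]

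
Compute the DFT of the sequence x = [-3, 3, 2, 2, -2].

X[k] = Σ(n=0 to 4) x[n] · ω_5^(nk)
where ω_5 = e^(-2πi/5)

Computing each X[k]:
X[0] = 2
X[1] = -5.9271-4.7553i
X[2] = -2.5729-2.9389i
X[3] = -2.5729+2.9389i
X[4] = -5.9271+4.7553i

X = [2, -5.9271-4.7553i, -2.5729-2.9389i, -2.5729+2.9389i, -5.9271+4.7553i]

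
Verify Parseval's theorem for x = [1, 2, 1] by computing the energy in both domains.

Time domain:
Σ|x[n]|² = |1|² + |2|² + |1|² = 6.0000

Frequency domain:
(1/3)Σ|X[k]|² = (1/3)(|4|² + |-0.5000-0.8660i|² + |-0.5000+0.8660i|²) = (1/3)·18.0000 = 6.0000

Both sides agree, confirming Parseval's theorem.

Σ|x[n]|² = (1/N)Σ|X[k]|² = 6.0000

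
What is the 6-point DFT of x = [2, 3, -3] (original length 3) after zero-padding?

Original 3-point DFT: [2, 2.0000-5.1962i, 2.0000+5.1962i]
Zero-padded 6-point DFT provides frequency interpolation.

DFT_6([x, 0, ...]) = [2, 5, 2.0000-5.1962i, -4, 2.0000+5.1962i, 5]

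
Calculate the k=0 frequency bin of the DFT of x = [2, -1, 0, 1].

X[0] = Σ(n=0 to 3) x[n] · ω_4^0 = Σ x[n]
= (2) + (-1) + (0) + (1)

X[0] = 2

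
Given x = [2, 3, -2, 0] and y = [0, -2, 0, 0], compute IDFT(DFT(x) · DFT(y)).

(x ⊛ y)[n] = Σ(m=0 to 3) x[m] · y[(n-m) mod 4]

Computing each output sample:
(x ⊛ y)[0] = 0
(x ⊛ y)[1] = -4
(x ⊛ y)[2] = -6
(x ⊛ y)[3] = 4

x ⊛ y = [0, -4, -6, 4]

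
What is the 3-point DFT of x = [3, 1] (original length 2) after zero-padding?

Original 2-point DFT: [4, 2]
Zero-padded 3-point DFT provides frequency interpolation.

DFT_3([x, 0, ...]) = [4, 2.5000-0.8660i, 2.5000+0.8660i]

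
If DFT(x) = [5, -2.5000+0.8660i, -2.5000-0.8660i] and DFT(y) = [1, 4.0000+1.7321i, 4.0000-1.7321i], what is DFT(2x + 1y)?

By linearity: DFT(2x + 1y) = 2·DFT(x) + 1·DFT(y)
= 2·[5, -2.5000+0.8660i, -2.5000-0.8660i] + 1·[1, 4.0000+1.7321i, 4.0000-1.7321i]

Computing element-wise:
Z[0] = 2·(5) + 1·(1) = 11
Z[1] = 2·(-2.5000+0.8660i) + 1·(4.0000+1.7321i) = -1.0000+3.4641i
Z[2] = 2·(-2.5000-0.8660i) + 1·(4.0000-1.7321i) = -1.0000-3.4641i

DFT(2x + 1y) = 2·X + 1·Y = [11, -1.0000+3.4641i, -1.0000-3.4641i]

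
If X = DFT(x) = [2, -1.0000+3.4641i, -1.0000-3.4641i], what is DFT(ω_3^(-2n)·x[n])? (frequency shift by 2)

Modulation property: DFT(ω_3^(-2n)·x[n]) = X[(k-2) mod 3], so circularly shift X by 2 positions.

X[k-2] = [-1.0000+3.4641i, -1.0000-3.4641i, 2]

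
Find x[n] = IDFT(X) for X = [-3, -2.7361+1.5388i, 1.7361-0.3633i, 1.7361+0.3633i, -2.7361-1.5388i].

x[n] = (1/5) Σ(k=0 to 4) X[k] · e^(2πikn/5)

Computing each x[n]:
x[0] = -1
x[1] = -2
x[2] = 0
x[3] = 1
x[4] = -1

x = [-1, -2, 0, 1, -1]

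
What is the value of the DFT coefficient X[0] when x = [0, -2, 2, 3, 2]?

X[0] = Σ(n=0 to 4) x[n] · ω_5^0 = Σ x[n]
= (0) + (-2) + (2) + (3) + (2)

X[0] = 5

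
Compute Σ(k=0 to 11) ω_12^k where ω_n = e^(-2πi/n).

Sum of all nth roots of unity equals 0 for n > 1 (geometric series with r ≠ 1).

0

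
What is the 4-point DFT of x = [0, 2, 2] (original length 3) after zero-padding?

Original 3-point DFT: [4, -2, -2]
Zero-padded 4-point DFT provides frequency interpolation.

DFT_4([x, 0, ...]) = [4, -2-2i, 0, -2+2i]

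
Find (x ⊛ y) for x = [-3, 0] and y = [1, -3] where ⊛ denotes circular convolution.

(x ⊛ y)[n] = Σ(m=0 to 1) x[m] · y[(n-m) mod 2]

Computing each output sample:
(x ⊛ y)[0] = -3
(x ⊛ y)[1] = 9

x ⊛ y = [-3, 9]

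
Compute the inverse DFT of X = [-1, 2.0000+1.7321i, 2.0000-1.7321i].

x[n] = (1/3) Σ(k=0 to 2) X[k] · e^(2πikn/3)

Computing each x[n]:
x[0] = 1
x[1] = -2
x[2] = 0

x = [1, -2, 0]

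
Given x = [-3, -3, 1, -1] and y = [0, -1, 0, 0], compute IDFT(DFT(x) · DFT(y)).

(x ⊛ y)[n] = Σ(m=0 to 3) x[m] · y[(n-m) mod 4]

Computing each output sample:
(x ⊛ y)[0] = 1
(x ⊛ y)[1] = 3
(x ⊛ y)[2] = 3
(x ⊛ y)[3] = -1

x ⊛ y = [1, 3, 3, -1]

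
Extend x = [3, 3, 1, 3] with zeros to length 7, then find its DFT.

Original 4-point DFT: [10, 2, -2, 2]
Zero-padded 7-point DFT provides frequency interpolation.

DFT_7([x, 0, ...]) = [10, 1.9450-4.6221i, 3.3019-0.1454i, 0.2530-3.4446i, 0.2530+3.4446i, 3.3019+0.1454i, 1.9450+4.6221i]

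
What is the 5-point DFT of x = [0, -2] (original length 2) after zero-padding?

Original 2-point DFT: [-2, 2]
Zero-padded 5-point DFT provides frequency interpolation.

DFT_5([x, 0, ...]) = [-2, -0.6180+1.9021i, 1.6180+1.1756i, 1.6180-1.1756i, -0.6180-1.9021i]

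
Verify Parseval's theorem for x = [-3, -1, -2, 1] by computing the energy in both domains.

Time domain:
Σ|x[n]|² = |-3|² + |-1|² + |-2|² + |1|² = 15.0000

Frequency domain:
(1/4)Σ|X[k]|² = (1/4)(|-5|² + |-1+2i|² + |-5|² + |-1-2i|²) = (1/4)·60.0000 = 15.0000

Both sides agree, confirming Parseval's theorem.

Σ|x[n]|² = (1/N)Σ|X[k]|² = 15.0000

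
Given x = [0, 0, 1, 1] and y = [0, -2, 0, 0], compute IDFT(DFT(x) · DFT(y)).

(x ⊛ y)[n] = Σ(m=0 to 3) x[m] · y[(n-m) mod 4]

Computing each output sample:
(x ⊛ y)[0] = -2
(x ⊛ y)[1] = 0
(x ⊛ y)[2] = 0
(x ⊛ y)[3] = -2

x ⊛ y = [-2, 0, 0, -2]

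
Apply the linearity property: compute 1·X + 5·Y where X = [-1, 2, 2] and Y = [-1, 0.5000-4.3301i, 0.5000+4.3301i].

By linearity: DFT(1x + 5y) = 1·DFT(x) + 5·DFT(y)
= 1·[-1, 2, 2] + 5·[-1, 0.5000-4.3301i, 0.5000+4.3301i]

Computing element-wise:
Z[0] = 1·(-1) + 5·(-1) = -6
Z[1] = 1·(2) + 5·(0.5000-4.3301i) = 4.5000-21.6505i
Z[2] = 1·(2) + 5·(0.5000+4.3301i) = 4.5000+21.6505i

DFT(1x + 5y) = 1·X + 5·Y = [-6, 4.5000-21.6505i, 4.5000+21.6505i]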